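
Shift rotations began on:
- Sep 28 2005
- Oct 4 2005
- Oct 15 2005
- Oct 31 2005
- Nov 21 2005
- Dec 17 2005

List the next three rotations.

Jan 17 2006, Feb 22 2006, Apr 4 2006

Gaps: 6, 11, 16, 21, 26 days — each gap is 5 larger than the previous one.
Next gap: 31 days. Dec 17 2005 + 31 days = Jan 17 2006.
Next gap: 36 days. Jan 17 2006 + 36 days = Feb 22 2006.
Next gap: 41 days. Feb 22 2006 + 41 days = Apr 4 2006.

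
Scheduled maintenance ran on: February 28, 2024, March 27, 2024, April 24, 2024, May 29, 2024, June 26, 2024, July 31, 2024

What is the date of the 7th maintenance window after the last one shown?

February 26, 2025

These are Wednesdays with 28, 28, 35, 28, 35-day gaps.
Each is the final Wednesday of its month — May 29, 2024 is past the 28th, so '4th Wednesday' doesn't fit.
August 2024 ends with Wednesday August 28, 2024.
Last Wednesday of September 2024: September 25, 2024.
Last Wednesday of October 2024: October 30, 2024.
November 2024 ends with Wednesday November 27, 2024.
Last Wednesday of December 2024: December 25, 2024.
January 2025 ends with Wednesday January 29, 2025.
February 2025 ends with Wednesday February 26, 2025.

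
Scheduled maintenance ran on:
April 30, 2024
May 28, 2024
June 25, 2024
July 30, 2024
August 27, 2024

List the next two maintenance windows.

September 24, 2024; October 29, 2024

These are Tuesdays with 28, 28, 35, 28-day gaps.
Each is the final Tuesday of its month — April 30, 2024 is past the 28th, so '4th Tuesday' doesn't fit.
Last Tuesday of September 2024: September 24, 2024.
October 2024 ends with Tuesday October 29, 2024.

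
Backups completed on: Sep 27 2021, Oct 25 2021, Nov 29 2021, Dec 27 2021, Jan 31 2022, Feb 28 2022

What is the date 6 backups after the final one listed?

Every date is a Monday; gaps 28, 35, 28, 35, 28 days.
Each is the last Monday of its month (at least one falls on the 29th or later, ruling out '4th Monday').
Last Monday of March 2022: Mar 28 2022.
April 2022 ends with Monday Apr 25 2022.
Last Monday of May 2022: May 30 2022.
Last Monday of June 2022: Jun 27 2022.
Last Monday of July 2022: Jul 25 2022.
August 2022 ends with Monday Aug 29 2022.

Aug 29 2022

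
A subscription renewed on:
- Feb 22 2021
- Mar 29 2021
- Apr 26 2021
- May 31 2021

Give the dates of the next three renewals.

Jun 28 2021, Jul 26 2021, Aug 30 2021

Every date is a Monday; gaps 35, 28, 35 days.
Each is the last Monday of its month (at least one falls on the 29th or later, ruling out '4th Monday').
Last Monday of June 2021: Jun 28 2021.
July 2021 ends with Monday Jul 26 2021.
August 2021 ends with Monday Aug 30 2021.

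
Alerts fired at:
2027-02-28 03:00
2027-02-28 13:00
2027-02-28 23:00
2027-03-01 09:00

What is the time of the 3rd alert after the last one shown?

The interval is a steady 10 hours (10, 10, 10).
2027-03-01 09:00 + 10 h = 2027-03-01 19:00.
2027-03-01 19:00 + 10 h = 2027-03-02 05:00.
2027-03-02 05:00 + 10 h = 2027-03-02 15:00.

2027-03-02 15:00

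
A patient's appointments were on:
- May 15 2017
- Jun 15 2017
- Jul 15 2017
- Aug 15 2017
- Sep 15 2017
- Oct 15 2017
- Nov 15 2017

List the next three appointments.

The day-of-month is always 15 (31, 30, 31, 31, 30, 31 days between events).
So this recurs on the 15th of each month.
Next: December 2017 → Dec 15 2017.
January 2018: Jan 15 2018.
February 2018: Feb 15 2018.

Dec 15 2017, Jan 15 2018, Feb 15 2018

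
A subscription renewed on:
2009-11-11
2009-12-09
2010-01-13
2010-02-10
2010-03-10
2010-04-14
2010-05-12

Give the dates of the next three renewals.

Gaps: 28, 35, 28, 28, 35, 28 days — a mix of 28 and 35. Every date is a Wednesday.
Each is the 2nd Wednesday of its month.
June 2010 — 2nd Wednesday is 2010-06-09.
July 2010 — 2nd Wednesday is 2010-07-14.
2nd Wednesday of August 2010: 2010-08-11.

2010-06-09, 2010-07-14, 2010-08-11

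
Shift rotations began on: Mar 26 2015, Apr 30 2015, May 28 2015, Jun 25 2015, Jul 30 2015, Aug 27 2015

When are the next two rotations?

Every date is a Thursday; gaps 35, 28, 28, 35, 28 days.
Each is the last Thursday of its month (at least one falls on the 29th or later, ruling out '4th Thursday').
Last Thursday of September 2015: Sep 24 2015.
Last Thursday of October 2015: Oct 29 2015.

Sep 24 2015, Oct 29 2015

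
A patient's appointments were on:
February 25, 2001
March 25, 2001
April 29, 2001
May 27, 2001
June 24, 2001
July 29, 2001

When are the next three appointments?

August 26, 2001; September 30, 2001; October 28, 2001

These are Sundays with 28, 35, 28, 28, 35-day gaps.
Each is the final Sunday of its month — April 29, 2001 is past the 28th, so '4th Sunday' doesn't fit.
Last Sunday of August 2001: August 26, 2001.
September 2001 ends with Sunday September 30, 2001.
Last Sunday of October 2001: October 28, 2001.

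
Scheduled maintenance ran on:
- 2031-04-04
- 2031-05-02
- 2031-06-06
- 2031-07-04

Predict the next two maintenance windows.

2031-08-01, 2031-09-05

All dates are Fridays, 28, 35, 28 days apart.
Specifically, the 1st Friday of each month.
1st Friday of August 2031: 2031-08-01.
1st Friday of September 2031: 2031-09-05.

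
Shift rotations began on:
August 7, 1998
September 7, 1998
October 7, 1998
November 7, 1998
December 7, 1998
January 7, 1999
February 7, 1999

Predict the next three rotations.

Each date is the 7th; the gaps (31, 30, 31, 30, 31, 31) track the month lengths.
The rule is the 7th of each month.
Next: March 1999 → March 7, 1999.
April 1999: April 7, 1999.
May 1999: May 7, 1999.

March 7, 1999; April 7, 1999; May 7, 1999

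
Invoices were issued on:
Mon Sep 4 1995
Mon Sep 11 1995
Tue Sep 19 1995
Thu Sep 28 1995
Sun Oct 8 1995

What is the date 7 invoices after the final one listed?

Gaps: 7, 8, 9, 10 days — each gap is 1 larger than the previous one.
Next gap: 11 days. Sun Oct 8 1995 + 11 days = Thu Oct 19 1995.
Next gap: 12 days. Thu Oct 19 1995 + 12 days = Tue Oct 31 1995.
Next gap: 13 days. Tue Oct 31 1995 + 13 days = Mon Nov 13 1995.
Next gap: 14 days. Mon Nov 13 1995 + 14 days = Mon Nov 27 1995.
Next gap: 15 days. Mon Nov 27 1995 + 15 days = Tue Dec 12 1995.
Next gap: 16 days. Tue Dec 12 1995 + 16 days = Thu Dec 28 1995.
Next gap: 17 days. Thu Dec 28 1995 + 17 days = Sun Jan 14 1996.

Sun Jan 14 1996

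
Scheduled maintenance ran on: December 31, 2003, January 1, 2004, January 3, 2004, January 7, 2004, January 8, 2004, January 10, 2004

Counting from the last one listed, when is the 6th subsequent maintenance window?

January 24, 2004

Gaps: 1, 2, 4, 1, 2 days — not constant, but cyclic with period 3.
The events fall on every Wednesday, Thursday and Saturday.
The following Wednesday is January 14, 2004.
Next Thursday: January 15, 2004.
Next Saturday: January 17, 2004.
The following Wednesday is January 21, 2004.
The following Thursday is January 22, 2004.
Next Saturday: January 24, 2004.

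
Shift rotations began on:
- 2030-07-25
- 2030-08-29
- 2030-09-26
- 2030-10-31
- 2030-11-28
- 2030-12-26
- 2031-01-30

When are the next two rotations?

2031-02-27, 2031-03-27

These are Thursdays with 35, 28, 35, 28, 28, 35-day gaps.
Each is the final Thursday of its month — 2030-08-29 is past the 28th, so '4th Thursday' doesn't fit.
February 2031 ends with Thursday 2031-02-27.
Last Thursday of March 2031: 2031-03-27.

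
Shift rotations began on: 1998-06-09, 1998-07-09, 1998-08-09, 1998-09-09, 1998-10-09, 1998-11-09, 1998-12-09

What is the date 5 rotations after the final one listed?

1999-05-09

Gaps: 30, 31, 31, 30, 31, 30 days — not constant. Every event is on the 9th of the month.
Pattern: the 9th of each month.
Next: January 1999 → 1999-01-09.
Next: February 1999 → 1999-02-09.
March 1999: 1999-03-09.
April 1999: 1999-04-09.
May 1999: 1999-05-09.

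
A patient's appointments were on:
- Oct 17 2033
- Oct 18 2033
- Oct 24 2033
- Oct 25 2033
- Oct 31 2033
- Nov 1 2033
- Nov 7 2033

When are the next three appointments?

Gaps: 1, 6, 1, 6, 1, 6 days — not constant, but cyclic with period 2.
The events fall on every Monday and Tuesday.
The following Tuesday is Nov 8 2033.
The following Monday is Nov 14 2033.
Next Tuesday: Nov 15 2033.

Nov 8 2033, Nov 14 2033, Nov 15 2033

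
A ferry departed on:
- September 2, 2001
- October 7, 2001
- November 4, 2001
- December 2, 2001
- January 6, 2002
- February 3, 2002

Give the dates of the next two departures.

March 3, 2002; April 7, 2002

All dates are Sundays, 35, 28, 28, 35, 28 days apart.
Specifically, the 1st Sunday of each month.
March 2002 — 1st Sunday is March 3, 2002.
1st Sunday of April 2002: April 7, 2002.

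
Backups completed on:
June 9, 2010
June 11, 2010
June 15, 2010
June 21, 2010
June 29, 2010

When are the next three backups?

Intervals are 2, 4, 6, 8 days — an arithmetic progression with common difference 2.
Next gap: 10 days. June 29, 2010 + 10 days = July 9, 2010.
Next gap: 12 days. July 9, 2010 + 12 days = July 21, 2010.
Next gap: 14 days. July 21, 2010 + 14 days = August 4, 2010.

July 9, 2010; July 21, 2010; August 4, 2010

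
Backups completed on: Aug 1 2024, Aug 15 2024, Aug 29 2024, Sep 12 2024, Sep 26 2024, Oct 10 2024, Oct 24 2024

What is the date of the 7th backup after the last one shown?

Jan 30 2025

Gaps between consecutive events: 14, 14, 14, 14, 14, 14 days — a constant 14-day interval.
Oct 24 2024 + 14 days = Nov 7 2024.
Nov 7 2024 + 14 days = Nov 21 2024.
Nov 21 2024 + 14 days = Dec 5 2024.
Dec 5 2024 + 14 days = Dec 19 2024.
Dec 19 2024 + 14 days = Jan 2 2025.
Jan 2 2025 + 14 days = Jan 16 2025.
Jan 16 2025 + 14 days = Jan 30 2025.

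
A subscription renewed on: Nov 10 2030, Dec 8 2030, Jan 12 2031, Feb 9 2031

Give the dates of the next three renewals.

Mar 9 2031, Apr 13 2031, May 11 2031

These are Sundays at 28- or 35-day spacing (28, 35, 28).
The pattern: 2nd Sunday of the month.
2nd Sunday of March 2031: Mar 9 2031.
April 2031 — 2nd Sunday is Apr 13 2031.
2nd Sunday of May 2031: May 11 2031.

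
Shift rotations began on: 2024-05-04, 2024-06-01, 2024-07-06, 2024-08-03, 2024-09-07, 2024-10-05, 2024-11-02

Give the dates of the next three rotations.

These are Saturdays at 28- or 35-day spacing (28, 35, 28, 35, 28, 28).
The pattern: 1st Saturday of the month.
1st Saturday of December 2024: 2024-12-07.
January 2025 — 1st Saturday is 2025-01-04.
1st Saturday of February 2025: 2025-02-01.

2024-12-07, 2025-01-04, 2025-02-01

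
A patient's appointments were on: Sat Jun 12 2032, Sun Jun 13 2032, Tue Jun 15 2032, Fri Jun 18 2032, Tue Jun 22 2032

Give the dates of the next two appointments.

Sun Jun 27 2032, Sat Jul 3 2032

Intervals are 1, 2, 3, 4 days — an arithmetic progression with common difference 1.
Next gap: 5 days. Tue Jun 22 2032 + 5 days = Sun Jun 27 2032.
Next gap: 6 days. Sun Jun 27 2032 + 6 days = Sat Jul 3 2032.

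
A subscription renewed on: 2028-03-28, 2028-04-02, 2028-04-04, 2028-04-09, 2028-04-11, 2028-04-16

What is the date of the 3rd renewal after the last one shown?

2028-04-25

The gap pattern 5, 2, 5, 2, 5 repeats every 2 events.
These are the Tuesdays and Sundays of each week.
Next Tuesday: 2028-04-18.
Next Sunday: 2028-04-23.
The following Tuesday is 2028-04-25.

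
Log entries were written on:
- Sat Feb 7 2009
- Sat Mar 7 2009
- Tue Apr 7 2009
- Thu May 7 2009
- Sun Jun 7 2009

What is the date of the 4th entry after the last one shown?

The day-of-month is always 7 (28, 31, 30, 31 days between events).
So this recurs on the 7th of each month.
July 2009: Tue Jul 7 2009.
August 2009: Fri Aug 7 2009.
Next: September 2009 → Mon Sep 7 2009.
Next: October 2009 → Wed Oct 7 2009.

Wed Oct 7 2009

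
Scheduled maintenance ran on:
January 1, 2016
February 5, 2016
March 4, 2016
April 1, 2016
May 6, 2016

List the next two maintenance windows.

June 3, 2016; July 1, 2016

These are Fridays at 28- or 35-day spacing (35, 28, 28, 35).
The pattern: 1st Friday of the month.
June 2016 — 1st Friday is June 3, 2016.
July 2016 — 1st Friday is July 1, 2016.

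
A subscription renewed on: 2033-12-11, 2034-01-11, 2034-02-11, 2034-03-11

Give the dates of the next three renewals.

The day-of-month is always 11 (31, 31, 28 days between events).
So this recurs on the 11th of each month.
Next: April 2034 → 2034-04-11.
Next: May 2034 → 2034-05-11.
Next: June 2034 → 2034-06-11.

2034-04-11, 2034-05-11, 2034-06-11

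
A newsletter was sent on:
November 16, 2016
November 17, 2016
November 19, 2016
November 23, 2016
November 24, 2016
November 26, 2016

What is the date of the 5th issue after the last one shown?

December 8, 2016

The gap pattern 1, 2, 4, 1, 2 repeats every 3 events.
These are the Wednesdays, Thursdays and Saturdays of each week.
The following Wednesday is November 30, 2016.
Next Thursday: December 1, 2016.
Next Saturday: December 3, 2016.
Next Wednesday: December 7, 2016.
The following Thursday is December 8, 2016.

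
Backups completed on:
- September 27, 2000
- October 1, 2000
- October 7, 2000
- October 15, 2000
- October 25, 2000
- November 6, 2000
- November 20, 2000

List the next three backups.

December 6, 2000; December 24, 2000; January 13, 2001

Gaps: 4, 6, 8, 10, 12, 14 days — each gap is 2 larger than the previous one.
Next gap: 16 days. November 20, 2000 + 16 days = December 6, 2000.
Next gap: 18 days. December 6, 2000 + 18 days = December 24, 2000.
Next gap: 20 days. December 24, 2000 + 20 days = January 13, 2001.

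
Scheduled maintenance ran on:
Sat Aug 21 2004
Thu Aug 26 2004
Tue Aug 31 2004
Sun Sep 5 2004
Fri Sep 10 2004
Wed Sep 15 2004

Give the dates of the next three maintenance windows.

Every event comes 5 days after the last (5, 5, 5, 5, 5).
Wed Sep 15 2004 + 5 days = Mon Sep 20 2004.
Mon Sep 20 2004 + 5 days = Sat Sep 25 2004.
Sat Sep 25 2004 + 5 days = Thu Sep 30 2004.

Mon Sep 20 2004, Sat Sep 25 2004, Thu Sep 30 2004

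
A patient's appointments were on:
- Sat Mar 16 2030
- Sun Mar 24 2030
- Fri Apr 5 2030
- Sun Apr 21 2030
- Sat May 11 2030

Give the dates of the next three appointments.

Tue Jun 4 2030, Tue Jul 2 2030, Sat Aug 3 2030

The spacing grows by 4 each time: 8, 12, 16, 20 days.
Next gap: 24 days. Sat May 11 2030 + 24 days = Tue Jun 4 2030.
Next gap: 28 days. Tue Jun 4 2030 + 28 days = Tue Jul 2 2030.
Next gap: 32 days. Tue Jul 2 2030 + 32 days = Sat Aug 3 2030.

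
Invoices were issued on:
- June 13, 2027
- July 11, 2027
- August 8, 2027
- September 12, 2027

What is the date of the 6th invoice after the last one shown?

March 12, 2028

Gaps: 28, 28, 35 days — a mix of 28 and 35. Every date is a Sunday.
Each is the 2nd Sunday of its month.
2nd Sunday of October 2027: October 10, 2027.
2nd Sunday of November 2027: November 14, 2027.
2nd Sunday of December 2027: December 12, 2027.
2nd Sunday of January 2028: January 9, 2028.
February 2028 — 2nd Sunday is February 13, 2028.
March 2028 — 2nd Sunday is March 12, 2028.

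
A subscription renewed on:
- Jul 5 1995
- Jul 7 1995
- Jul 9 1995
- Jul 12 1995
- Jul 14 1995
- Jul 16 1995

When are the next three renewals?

Jul 19 1995, Jul 21 1995, Jul 23 1995

The gap pattern 2, 2, 3, 2, 2 repeats every 3 events.
These are the Wednesdays, Fridays and Sundays of each week.
The following Wednesday is Jul 19 1995.
The following Friday is Jul 21 1995.
Next Sunday: Jul 23 1995.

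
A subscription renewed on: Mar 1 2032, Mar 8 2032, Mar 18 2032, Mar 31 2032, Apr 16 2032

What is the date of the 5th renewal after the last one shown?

Aug 19 2032

Gaps: 7, 10, 13, 16 days — each gap is 3 larger than the previous one.
Next gap: 19 days. Apr 16 2032 + 19 days = May 5 2032.
Next gap: 22 days. May 5 2032 + 22 days = May 27 2032.
Next gap: 25 days. May 27 2032 + 25 days = Jun 21 2032.
Next gap: 28 days. Jun 21 2032 + 28 days = Jul 19 2032.
Next gap: 31 days. Jul 19 2032 + 31 days = Aug 19 2032.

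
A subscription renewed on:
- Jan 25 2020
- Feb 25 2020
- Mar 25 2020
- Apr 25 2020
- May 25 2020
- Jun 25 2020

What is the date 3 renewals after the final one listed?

Sep 25 2020

Each date is the 25th; the gaps (31, 29, 31, 30, 31) track the month lengths.
The rule is the 25th of each month.
July 2020: Jul 25 2020.
Next: August 2020 → Aug 25 2020.
September 2020: Sep 25 2020.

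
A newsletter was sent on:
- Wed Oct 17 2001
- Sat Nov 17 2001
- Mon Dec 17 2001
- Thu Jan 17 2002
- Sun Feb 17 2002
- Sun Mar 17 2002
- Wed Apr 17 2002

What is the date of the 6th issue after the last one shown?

Each date is the 17th; the gaps (31, 30, 31, 31, 28, 31) track the month lengths.
The rule is the 17th of each month.
May 2002: Fri May 17 2002.
June 2002: Mon Jun 17 2002.
Next: July 2002 → Wed Jul 17 2002.
Next: August 2002 → Sat Aug 17 2002.
September 2002: Tue Sep 17 2002.
October 2002: Thu Oct 17 2002.

Thu Oct 17 2002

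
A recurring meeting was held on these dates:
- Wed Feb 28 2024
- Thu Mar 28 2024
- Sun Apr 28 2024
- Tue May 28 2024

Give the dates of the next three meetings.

Each date is the 28th; the gaps (29, 31, 30) track the month lengths.
The rule is the 28th of each month.
Next: June 2024 → Fri Jun 28 2024.
Next: July 2024 → Sun Jul 28 2024.
Next: August 2024 → Wed Aug 28 2024.

Fri Jun 28 2024, Sun Jul 28 2024, Wed Aug 28 2024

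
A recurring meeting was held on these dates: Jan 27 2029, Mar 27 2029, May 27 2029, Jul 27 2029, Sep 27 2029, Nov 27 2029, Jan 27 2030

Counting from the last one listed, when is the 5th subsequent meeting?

Each date is the 27th; the gaps (59, 61, 61, 62, 61, 61) track the month lengths.
The rule is the 27th of every 2 months.
Next: March 2030 → Mar 27 2030.
May 2030: May 27 2030.
July 2030: Jul 27 2030.
September 2030: Sep 27 2030.
Next: November 2030 → Nov 27 2030.

Nov 27 2030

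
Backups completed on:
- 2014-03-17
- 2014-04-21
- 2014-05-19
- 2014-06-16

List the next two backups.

2014-07-21, 2014-08-18

These are Mondays at 28- or 35-day spacing (35, 28, 28).
The pattern: 3rd Monday of the month.
3rd Monday of July 2014: 2014-07-21.
August 2014 — 3rd Monday is 2014-08-18.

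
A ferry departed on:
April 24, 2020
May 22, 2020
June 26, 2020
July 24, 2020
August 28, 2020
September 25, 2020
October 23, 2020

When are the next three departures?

These are Fridays at 28- or 35-day spacing (28, 35, 28, 35, 28, 28).
The pattern: 4th Friday of the month.
November 2020 — 4th Friday is November 27, 2020.
4th Friday of December 2020: December 25, 2020.
January 2021 — 4th Friday is January 22, 2021.

November 27, 2020; December 25, 2020; January 22, 2021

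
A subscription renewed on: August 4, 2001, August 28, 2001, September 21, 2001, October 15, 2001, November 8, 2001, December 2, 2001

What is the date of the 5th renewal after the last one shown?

April 1, 2002

Every event comes 24 days after the last (24, 24, 24, 24, 24).
December 2, 2001 + 24 days = December 26, 2001.
December 26, 2001 + 24 days = January 19, 2002.
January 19, 2002 + 24 days = February 12, 2002.
February 12, 2002 + 24 days = March 8, 2002.
March 8, 2002 + 24 days = April 1, 2002.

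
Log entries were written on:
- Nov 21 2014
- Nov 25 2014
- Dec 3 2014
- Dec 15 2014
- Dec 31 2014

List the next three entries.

Intervals are 4, 8, 12, 16 days — an arithmetic progression with common difference 4.
Next gap: 20 days. Dec 31 2014 + 20 days = Jan 20 2015.
Next gap: 24 days. Jan 20 2015 + 24 days = Feb 13 2015.
Next gap: 28 days. Feb 13 2015 + 28 days = Mar 13 2015.

Jan 20 2015, Feb 13 2015, Mar 13 2015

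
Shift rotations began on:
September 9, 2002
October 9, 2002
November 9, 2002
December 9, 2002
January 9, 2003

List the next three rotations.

Gaps: 30, 31, 30, 31 days — not constant. Every event is on the 9th of the month.
Pattern: the 9th of each month.
Next: February 2003 → February 9, 2003.
Next: March 2003 → March 9, 2003.
Next: April 2003 → April 9, 2003.

February 9, 2003; March 9, 2003; April 9, 2003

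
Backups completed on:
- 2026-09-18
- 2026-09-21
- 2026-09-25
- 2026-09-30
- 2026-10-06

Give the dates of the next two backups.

2026-10-13, 2026-10-21

The spacing grows by 1 each time: 3, 4, 5, 6 days.
Next gap: 7 days. 2026-10-06 + 7 days = 2026-10-13.
Next gap: 8 days. 2026-10-13 + 8 days = 2026-10-21.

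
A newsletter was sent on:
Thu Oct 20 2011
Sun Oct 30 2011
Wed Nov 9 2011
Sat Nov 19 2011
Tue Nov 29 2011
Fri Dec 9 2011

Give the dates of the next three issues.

Mon Dec 19 2011, Thu Dec 29 2011, Sun Jan 8 2012

The spacing is 10, 10, 10, 10, 10 days — always 10 days.
Fri Dec 9 2011 + 10 days = Mon Dec 19 2011.
Mon Dec 19 2011 + 10 days = Thu Dec 29 2011.
Thu Dec 29 2011 + 10 days = Sun Jan 8 2012.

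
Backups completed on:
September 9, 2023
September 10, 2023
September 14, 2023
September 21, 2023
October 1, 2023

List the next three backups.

October 14, 2023; October 30, 2023; November 18, 2023

The spacing grows by 3 each time: 1, 4, 7, 10 days.
Next gap: 13 days. October 1, 2023 + 13 days = October 14, 2023.
Next gap: 16 days. October 14, 2023 + 16 days = October 30, 2023.
Next gap: 19 days. October 30, 2023 + 19 days = November 18, 2023.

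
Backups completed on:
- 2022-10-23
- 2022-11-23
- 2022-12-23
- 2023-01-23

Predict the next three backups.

2023-02-23, 2023-03-23, 2023-04-23

Each date is the 23rd; the gaps (31, 30, 31) track the month lengths.
The rule is the 23rd of each month.
February 2023: 2023-02-23.
March 2023: 2023-03-23.
Next: April 2023 → 2023-04-23.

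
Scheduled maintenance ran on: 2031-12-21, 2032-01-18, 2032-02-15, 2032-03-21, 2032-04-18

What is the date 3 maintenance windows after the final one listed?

All dates are Sundays, 28, 28, 35, 28 days apart.
Specifically, the 3rd Sunday of each month.
3rd Sunday of May 2032: 2032-05-16.
3rd Sunday of June 2032: 2032-06-20.
3rd Sunday of July 2032: 2032-07-18.

2032-07-18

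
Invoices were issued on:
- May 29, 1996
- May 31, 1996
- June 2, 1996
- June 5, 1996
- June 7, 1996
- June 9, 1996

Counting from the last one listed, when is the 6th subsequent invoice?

Gaps: 2, 2, 3, 2, 2 days — not constant, but cyclic with period 3.
The events fall on every Wednesday, Friday and Sunday.
The following Wednesday is June 12, 1996.
The following Friday is June 14, 1996.
Next Sunday: June 16, 1996.
Next Wednesday: June 19, 1996.
The following Friday is June 21, 1996.
Next Sunday: June 23, 1996.

June 23, 1996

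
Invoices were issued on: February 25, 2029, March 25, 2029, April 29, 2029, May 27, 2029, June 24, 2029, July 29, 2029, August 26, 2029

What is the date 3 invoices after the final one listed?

Every date is a Sunday; gaps 28, 35, 28, 28, 35, 28 days.
Each is the last Sunday of its month (at least one falls on the 29th or later, ruling out '4th Sunday').
September 2029 ends with Sunday September 30, 2029.
October 2029 ends with Sunday October 28, 2029.
November 2029 ends with Sunday November 25, 2029.

November 25, 2029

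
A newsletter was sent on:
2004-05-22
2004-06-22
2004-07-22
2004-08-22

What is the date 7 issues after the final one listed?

Each date is the 22nd; the gaps (31, 30, 31) track the month lengths.
The rule is the 22nd of each month.
September 2004: 2004-09-22.
Next: October 2004 → 2004-10-22.
Next: November 2004 → 2004-11-22.
December 2004: 2004-12-22.
January 2005: 2005-01-22.
February 2005: 2005-02-22.
Next: March 2005 → 2005-03-22.

2005-03-22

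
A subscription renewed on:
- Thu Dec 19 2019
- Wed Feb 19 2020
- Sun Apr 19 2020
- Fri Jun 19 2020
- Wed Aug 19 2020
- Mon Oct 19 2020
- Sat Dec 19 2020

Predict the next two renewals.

Each date is the 19th; the gaps (62, 60, 61, 61, 61, 61) track the month lengths.
The rule is the 19th of every 2 months.
Next: February 2021 → Fri Feb 19 2021.
April 2021: Mon Apr 19 2021.

Fri Feb 19 2021, Mon Apr 19 2021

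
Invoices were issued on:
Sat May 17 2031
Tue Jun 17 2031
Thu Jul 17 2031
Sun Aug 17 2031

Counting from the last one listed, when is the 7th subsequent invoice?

Gaps: 31, 30, 31 days — not constant. Every event is on the 17th of the month.
Pattern: the 17th of each month.
September 2031: Wed Sep 17 2031.
October 2031: Fri Oct 17 2031.
November 2031: Mon Nov 17 2031.
December 2031: Wed Dec 17 2031.
January 2032: Sat Jan 17 2032.
February 2032: Tue Feb 17 2032.
March 2032: Wed Mar 17 2032.

Wed Mar 17 2032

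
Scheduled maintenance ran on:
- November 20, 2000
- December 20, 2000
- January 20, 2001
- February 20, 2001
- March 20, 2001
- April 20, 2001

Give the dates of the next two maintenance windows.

May 20, 2001; June 20, 2001

The day-of-month is always 20 (30, 31, 31, 28, 31 days between events).
So this recurs on the 20th of each month.
Next: May 2001 → May 20, 2001.
June 2001: June 20, 2001.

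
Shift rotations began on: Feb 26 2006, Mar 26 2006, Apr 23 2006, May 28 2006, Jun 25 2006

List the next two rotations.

Jul 23 2006, Aug 27 2006

All dates are Sundays, 28, 28, 35, 28 days apart.
Specifically, the 4th Sunday of each month.
4th Sunday of July 2006: Jul 23 2006.
4th Sunday of August 2006: Aug 27 2006.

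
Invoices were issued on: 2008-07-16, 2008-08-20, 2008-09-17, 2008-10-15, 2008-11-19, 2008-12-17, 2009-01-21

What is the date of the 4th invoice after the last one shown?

These are Wednesdays at 28- or 35-day spacing (35, 28, 28, 35, 28, 35).
The pattern: 3rd Wednesday of the month.
February 2009 — 3rd Wednesday is 2009-02-18.
March 2009 — 3rd Wednesday is 2009-03-18.
April 2009 — 3rd Wednesday is 2009-04-15.
May 2009 — 3rd Wednesday is 2009-05-20.

2009-05-20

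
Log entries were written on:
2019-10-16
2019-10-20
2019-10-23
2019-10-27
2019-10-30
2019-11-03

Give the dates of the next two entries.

2019-11-06, 2019-11-10

Gaps: 4, 3, 4, 3, 4 days — not constant, but cyclic with period 2.
The events fall on every Wednesday and Sunday.
The following Wednesday is 2019-11-06.
The following Sunday is 2019-11-10.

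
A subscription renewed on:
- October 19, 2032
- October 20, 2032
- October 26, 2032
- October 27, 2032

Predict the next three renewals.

November 2, 2032; November 3, 2032; November 9, 2032

Gaps: 1, 6, 1 days — not constant, but cyclic with period 2.
The events fall on every Tuesday and Wednesday.
Next Tuesday: November 2, 2032.
The following Wednesday is November 3, 2032.
Next Tuesday: November 9, 2032.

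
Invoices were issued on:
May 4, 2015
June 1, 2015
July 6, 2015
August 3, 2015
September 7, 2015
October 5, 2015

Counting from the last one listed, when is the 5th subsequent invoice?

March 7, 2016

All dates are Mondays, 28, 35, 28, 35, 28 days apart.
Specifically, the 1st Monday of each month.
November 2015 — 1st Monday is November 2, 2015.
1st Monday of December 2015: December 7, 2015.
1st Monday of January 2016: January 4, 2016.
1st Monday of February 2016: February 1, 2016.
March 2016 — 1st Monday is March 7, 2016.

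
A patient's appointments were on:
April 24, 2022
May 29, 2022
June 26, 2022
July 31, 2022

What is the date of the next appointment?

August 28, 2022

These are Sundays with 35, 28, 35-day gaps.
Each is the final Sunday of its month — May 29, 2022 is past the 28th, so '4th Sunday' doesn't fit.
Last Sunday of August 2022: August 28, 2022.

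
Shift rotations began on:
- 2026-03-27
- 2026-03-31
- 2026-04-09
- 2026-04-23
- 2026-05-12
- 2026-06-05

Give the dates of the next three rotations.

2026-07-04, 2026-08-07, 2026-09-15

Intervals are 4, 9, 14, 19, 24 days — an arithmetic progression with common difference 5.
Next gap: 29 days. 2026-06-05 + 29 days = 2026-07-04.
Next gap: 34 days. 2026-07-04 + 34 days = 2026-08-07.
Next gap: 39 days. 2026-08-07 + 39 days = 2026-09-15.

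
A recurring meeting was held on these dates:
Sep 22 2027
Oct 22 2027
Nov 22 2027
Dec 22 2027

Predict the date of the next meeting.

Jan 22 2028

Gaps: 30, 31, 30 days — not constant. Every event is on the 22nd of the month.
Pattern: the 22nd of each month.
Next: January 2028 → Jan 22 2028.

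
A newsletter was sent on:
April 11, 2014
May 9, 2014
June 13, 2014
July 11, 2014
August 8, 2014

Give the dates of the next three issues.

These are Fridays at 28- or 35-day spacing (28, 35, 28, 28).
The pattern: 2nd Friday of the month.
2nd Friday of September 2014: September 12, 2014.
2nd Friday of October 2014: October 10, 2014.
November 2014 — 2nd Friday is November 14, 2014.

September 12, 2014; October 10, 2014; November 14, 2014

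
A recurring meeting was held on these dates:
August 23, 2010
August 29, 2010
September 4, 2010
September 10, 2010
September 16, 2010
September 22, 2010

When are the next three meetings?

The spacing is 6, 6, 6, 6, 6 days — always 6 days.
September 22, 2010 + 6 days = September 28, 2010.
September 28, 2010 + 6 days = October 4, 2010.
October 4, 2010 + 6 days = October 10, 2010.

September 28, 2010; October 4, 2010; October 10, 2010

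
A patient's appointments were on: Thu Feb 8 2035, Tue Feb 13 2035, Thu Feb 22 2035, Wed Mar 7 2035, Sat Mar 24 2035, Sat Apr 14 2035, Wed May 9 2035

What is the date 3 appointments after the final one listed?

Thu Aug 16 2035

Gaps: 5, 9, 13, 17, 21, 25 days — each gap is 4 larger than the previous one.
Next gap: 29 days. Wed May 9 2035 + 29 days = Thu Jun 7 2035.
Next gap: 33 days. Thu Jun 7 2035 + 33 days = Tue Jul 10 2035.
Next gap: 37 days. Tue Jul 10 2035 + 37 days = Thu Aug 16 2035.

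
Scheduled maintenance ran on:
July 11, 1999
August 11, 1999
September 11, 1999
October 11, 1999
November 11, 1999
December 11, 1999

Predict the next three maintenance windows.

January 11, 2000; February 11, 2000; March 11, 2000

Each date is the 11th; the gaps (31, 31, 30, 31, 30) track the month lengths.
The rule is the 11th of each month.
Next: January 2000 → January 11, 2000.
Next: February 2000 → February 11, 2000.
Next: March 2000 → March 11, 2000.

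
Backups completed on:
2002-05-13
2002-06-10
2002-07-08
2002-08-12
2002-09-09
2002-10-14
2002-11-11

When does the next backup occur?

All dates are Mondays, 28, 28, 35, 28, 35, 28 days apart.
Specifically, the 2nd Monday of each month.
2nd Monday of December 2002: 2002-12-09.

2002-12-09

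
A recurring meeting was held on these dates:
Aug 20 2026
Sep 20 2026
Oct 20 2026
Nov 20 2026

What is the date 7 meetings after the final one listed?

The day-of-month is always 20 (31, 30, 31 days between events).
So this recurs on the 20th of each month.
December 2026: Dec 20 2026.
January 2027: Jan 20 2027.
Next: February 2027 → Feb 20 2027.
Next: March 2027 → Mar 20 2027.
April 2027: Apr 20 2027.
May 2027: May 20 2027.
Next: June 2027 → Jun 20 2027.

Jun 20 2027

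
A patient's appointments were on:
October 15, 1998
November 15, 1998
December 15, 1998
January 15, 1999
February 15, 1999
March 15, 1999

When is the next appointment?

Each date is the 15th; the gaps (31, 30, 31, 31, 28) track the month lengths.
The rule is the 15th of each month.
Next: April 1999 → April 15, 1999.

April 15, 1999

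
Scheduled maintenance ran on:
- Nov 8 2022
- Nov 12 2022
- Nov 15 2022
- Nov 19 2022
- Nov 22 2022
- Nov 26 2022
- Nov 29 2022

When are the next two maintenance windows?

Every event lands on a Tuesday or Saturday (gaps cycle 4, 3, 4, 3, 4, 3).
So the schedule is: every Tuesday and Saturday.
The following Saturday is Dec 3 2022.
Next Tuesday: Dec 6 2022.

Dec 3 2022, Dec 6 2022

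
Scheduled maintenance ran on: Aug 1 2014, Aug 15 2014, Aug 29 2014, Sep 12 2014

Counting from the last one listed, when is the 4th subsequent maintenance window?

Nov 7 2014

Gaps between consecutive events: 14, 14, 14 days — a constant 14-day interval.
Sep 12 2014 + 14 days = Sep 26 2014.
Sep 26 2014 + 14 days = Oct 10 2014.
Oct 10 2014 + 14 days = Oct 24 2014.
Oct 24 2014 + 14 days = Nov 7 2014.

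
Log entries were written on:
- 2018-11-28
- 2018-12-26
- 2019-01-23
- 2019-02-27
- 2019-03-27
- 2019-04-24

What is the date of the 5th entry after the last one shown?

2019-09-25

These are Wednesdays at 28- or 35-day spacing (28, 28, 35, 28, 28).
The pattern: 4th Wednesday of the month.
4th Wednesday of May 2019: 2019-05-22.
June 2019 — 4th Wednesday is 2019-06-26.
July 2019 — 4th Wednesday is 2019-07-24.
August 2019 — 4th Wednesday is 2019-08-28.
September 2019 — 4th Wednesday is 2019-09-25.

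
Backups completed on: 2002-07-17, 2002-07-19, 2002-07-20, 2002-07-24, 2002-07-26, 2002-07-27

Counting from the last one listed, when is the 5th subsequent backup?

2002-08-09

Gaps: 2, 1, 4, 2, 1 days — not constant, but cyclic with period 3.
The events fall on every Wednesday, Friday and Saturday.
The following Wednesday is 2002-07-31.
The following Friday is 2002-08-02.
The following Saturday is 2002-08-03.
The following Wednesday is 2002-08-07.
Next Friday: 2002-08-09.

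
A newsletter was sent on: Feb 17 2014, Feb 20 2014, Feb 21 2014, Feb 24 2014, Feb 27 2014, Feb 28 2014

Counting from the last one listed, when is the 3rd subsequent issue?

Gaps: 3, 1, 3, 3, 1 days — not constant, but cyclic with period 3.
The events fall on every Monday, Thursday and Friday.
Next Monday: Mar 3 2014.
The following Thursday is Mar 6 2014.
The following Friday is Mar 7 2014.

Mar 7 2014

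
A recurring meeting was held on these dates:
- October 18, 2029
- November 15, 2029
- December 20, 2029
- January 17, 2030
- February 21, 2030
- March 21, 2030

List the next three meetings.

These are Thursdays at 28- or 35-day spacing (28, 35, 28, 35, 28).
The pattern: 3rd Thursday of the month.
April 2030 — 3rd Thursday is April 18, 2030.
3rd Thursday of May 2030: May 16, 2030.
3rd Thursday of June 2030: June 20, 2030.

April 18, 2030; May 16, 2030; June 20, 2030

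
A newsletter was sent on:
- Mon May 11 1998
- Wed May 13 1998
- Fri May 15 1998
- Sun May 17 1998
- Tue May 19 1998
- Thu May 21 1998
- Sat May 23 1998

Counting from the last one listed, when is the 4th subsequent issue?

Gaps between consecutive events: 2, 2, 2, 2, 2, 2 days — a constant 2-day interval.
Sat May 23 1998 + 2 days = Mon May 25 1998.
Mon May 25 1998 + 2 days = Wed May 27 1998.
Wed May 27 1998 + 2 days = Fri May 29 1998.
Fri May 29 1998 + 2 days = Sun May 31 1998.

Sun May 31 1998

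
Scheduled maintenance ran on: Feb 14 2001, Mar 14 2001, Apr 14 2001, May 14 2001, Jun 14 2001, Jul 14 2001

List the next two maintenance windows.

Aug 14 2001, Sep 14 2001

Gaps: 28, 31, 30, 31, 30 days — not constant. Every event is on the 14th of the month.
Pattern: the 14th of each month.
August 2001: Aug 14 2001.
September 2001: Sep 14 2001.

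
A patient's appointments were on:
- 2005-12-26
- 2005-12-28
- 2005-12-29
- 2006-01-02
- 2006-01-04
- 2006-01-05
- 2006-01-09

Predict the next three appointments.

2006-01-11, 2006-01-12, 2006-01-16

Gaps: 2, 1, 4, 2, 1, 4 days — not constant, but cyclic with period 3.
The events fall on every Monday, Wednesday and Thursday.
Next Wednesday: 2006-01-11.
The following Thursday is 2006-01-12.
Next Monday: 2006-01-16.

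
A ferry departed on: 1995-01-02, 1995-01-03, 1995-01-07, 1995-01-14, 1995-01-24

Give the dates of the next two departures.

Gaps: 1, 4, 7, 10 days — each gap is 3 larger than the previous one.
Next gap: 13 days. 1995-01-24 + 13 days = 1995-02-06.
Next gap: 16 days. 1995-02-06 + 16 days = 1995-02-22.

1995-02-06, 1995-02-22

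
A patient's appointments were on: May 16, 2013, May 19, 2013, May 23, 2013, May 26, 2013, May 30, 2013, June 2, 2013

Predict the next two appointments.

Every event lands on a Thursday or Sunday (gaps cycle 3, 4, 3, 4, 3).
So the schedule is: every Thursday and Sunday.
Next Thursday: June 6, 2013.
The following Sunday is June 9, 2013.

June 6, 2013; June 9, 2013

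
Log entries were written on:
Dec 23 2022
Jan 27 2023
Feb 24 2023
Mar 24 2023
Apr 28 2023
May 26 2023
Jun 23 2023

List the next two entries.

Gaps: 35, 28, 28, 35, 28, 28 days — a mix of 28 and 35. Every date is a Friday.
Each is the 4th Friday of its month.
4th Friday of July 2023: Jul 28 2023.
August 2023 — 4th Friday is Aug 25 2023.

Jul 28 2023, Aug 25 2023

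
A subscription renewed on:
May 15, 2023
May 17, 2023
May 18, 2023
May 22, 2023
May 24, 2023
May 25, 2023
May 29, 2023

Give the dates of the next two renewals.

Gaps: 2, 1, 4, 2, 1, 4 days — not constant, but cyclic with period 3.
The events fall on every Monday, Wednesday and Thursday.
Next Wednesday: May 31, 2023.
The following Thursday is June 1, 2023.

May 31, 2023; June 1, 2023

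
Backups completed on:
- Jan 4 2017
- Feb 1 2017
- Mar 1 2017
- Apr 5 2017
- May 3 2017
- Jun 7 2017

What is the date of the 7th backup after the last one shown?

Gaps: 28, 28, 35, 28, 35 days — a mix of 28 and 35. Every date is a Wednesday.
Each is the 1st Wednesday of its month.
July 2017 — 1st Wednesday is Jul 5 2017.
1st Wednesday of August 2017: Aug 2 2017.
September 2017 — 1st Wednesday is Sep 6 2017.
October 2017 — 1st Wednesday is Oct 4 2017.
1st Wednesday of November 2017: Nov 1 2017.
December 2017 — 1st Wednesday is Dec 6 2017.
January 2018 — 1st Wednesday is Jan 3 2018.

Jan 3 2018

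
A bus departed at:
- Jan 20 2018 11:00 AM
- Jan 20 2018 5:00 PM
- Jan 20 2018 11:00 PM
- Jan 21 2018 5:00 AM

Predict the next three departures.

Spacing: 6, 6, 6 h — constant 6 h.
Jan 21 2018 5:00 AM + 6 h = Jan 21 2018 11:00 AM.
Jan 21 2018 11:00 AM + 6 h = Jan 21 2018 5:00 PM.
Jan 21 2018 5:00 PM + 6 h = Jan 21 2018 11:00 PM.

Jan 21 2018 11:00 AM, Jan 21 2018 5:00 PM, Jan 21 2018 11:00 PM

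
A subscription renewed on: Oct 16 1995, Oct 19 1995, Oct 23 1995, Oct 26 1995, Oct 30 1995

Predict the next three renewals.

Nov 2 1995, Nov 6 1995, Nov 9 1995

Gaps: 3, 4, 3, 4 days — not constant, but cyclic with period 2.
The events fall on every Monday and Thursday.
The following Thursday is Nov 2 1995.
The following Monday is Nov 6 1995.
The following Thursday is Nov 9 1995.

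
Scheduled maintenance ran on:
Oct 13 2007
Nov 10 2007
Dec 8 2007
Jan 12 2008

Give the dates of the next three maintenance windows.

These are Saturdays at 28- or 35-day spacing (28, 28, 35).
The pattern: 2nd Saturday of the month.
2nd Saturday of February 2008: Feb 9 2008.
March 2008 — 2nd Saturday is Mar 8 2008.
2nd Saturday of April 2008: Apr 12 2008.

Feb 9 2008, Mar 8 2008, Apr 12 2008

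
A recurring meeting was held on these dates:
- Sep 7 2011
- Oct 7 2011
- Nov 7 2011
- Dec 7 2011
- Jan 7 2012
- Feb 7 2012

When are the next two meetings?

Mar 7 2012, Apr 7 2012

Gaps: 30, 31, 30, 31, 31 days — not constant. Every event is on the 7th of the month.
Pattern: the 7th of each month.
March 2012: Mar 7 2012.
April 2012: Apr 7 2012.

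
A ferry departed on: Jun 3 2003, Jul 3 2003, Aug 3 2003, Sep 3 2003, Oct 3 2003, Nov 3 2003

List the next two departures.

The day-of-month is always 3 (30, 31, 31, 30, 31 days between events).
So this recurs on the 3rd of each month.
December 2003: Dec 3 2003.
Next: January 2004 → Jan 3 2004.

Dec 3 2003, Jan 3 2004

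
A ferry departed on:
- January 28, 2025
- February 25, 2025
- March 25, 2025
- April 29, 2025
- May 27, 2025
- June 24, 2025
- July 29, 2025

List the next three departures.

These are Tuesdays with 28, 28, 35, 28, 28, 35-day gaps.
Each is the final Tuesday of its month — April 29, 2025 is past the 28th, so '4th Tuesday' doesn't fit.
August 2025 ends with Tuesday August 26, 2025.
September 2025 ends with Tuesday September 30, 2025.
Last Tuesday of October 2025: October 28, 2025.

August 26, 2025; September 30, 2025; October 28, 2025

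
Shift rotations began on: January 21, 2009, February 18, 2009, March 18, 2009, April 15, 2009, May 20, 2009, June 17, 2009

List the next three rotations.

All dates are Wednesdays, 28, 28, 28, 35, 28 days apart.
Specifically, the 3rd Wednesday of each month.
3rd Wednesday of July 2009: July 15, 2009.
3rd Wednesday of August 2009: August 19, 2009.
3rd Wednesday of September 2009: September 16, 2009.

July 15, 2009; August 19, 2009; September 16, 2009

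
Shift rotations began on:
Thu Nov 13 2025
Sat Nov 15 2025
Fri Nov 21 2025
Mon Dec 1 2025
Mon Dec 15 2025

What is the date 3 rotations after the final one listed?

Thu Feb 19 2026

Intervals are 2, 6, 10, 14 days — an arithmetic progression with common difference 4.
Next gap: 18 days. Mon Dec 15 2025 + 18 days = Fri Jan 2 2026.
Next gap: 22 days. Fri Jan 2 2026 + 22 days = Sat Jan 24 2026.
Next gap: 26 days. Sat Jan 24 2026 + 26 days = Thu Feb 19 2026.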